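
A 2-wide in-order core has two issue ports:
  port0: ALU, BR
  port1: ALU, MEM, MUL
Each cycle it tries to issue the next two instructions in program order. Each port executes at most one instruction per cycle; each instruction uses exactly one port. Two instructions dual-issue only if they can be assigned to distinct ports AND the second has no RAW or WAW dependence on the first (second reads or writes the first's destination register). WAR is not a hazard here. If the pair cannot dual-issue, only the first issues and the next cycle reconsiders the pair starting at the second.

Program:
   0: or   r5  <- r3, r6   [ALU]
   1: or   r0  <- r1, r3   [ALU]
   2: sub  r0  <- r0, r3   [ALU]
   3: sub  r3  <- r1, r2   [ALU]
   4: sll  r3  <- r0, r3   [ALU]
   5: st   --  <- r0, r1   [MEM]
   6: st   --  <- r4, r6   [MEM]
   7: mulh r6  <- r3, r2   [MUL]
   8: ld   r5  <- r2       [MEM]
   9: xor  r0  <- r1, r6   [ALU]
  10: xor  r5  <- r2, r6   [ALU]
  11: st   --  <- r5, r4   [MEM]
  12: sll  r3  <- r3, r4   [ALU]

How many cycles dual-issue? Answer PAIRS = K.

0. or.ALU+or.ALU @i0+i1  | 2-wide
1. sub.ALU+sub.ALU @i2+i3  | 2-wide
2. sll.ALU+st.MEM @i4+i5  | 2-wide
3. st.MEM @i6  | no-port MEM/MUL
4. mulh.MUL @i7  | no-port MUL/MEM
5. ld.MEM+xor.ALU @i8+i9  | 2-wide
6. xor.ALU @i10  | RAW r5
7. st.MEM+sll.ALU @i11+i12  | 2-wide

PAIRS = 5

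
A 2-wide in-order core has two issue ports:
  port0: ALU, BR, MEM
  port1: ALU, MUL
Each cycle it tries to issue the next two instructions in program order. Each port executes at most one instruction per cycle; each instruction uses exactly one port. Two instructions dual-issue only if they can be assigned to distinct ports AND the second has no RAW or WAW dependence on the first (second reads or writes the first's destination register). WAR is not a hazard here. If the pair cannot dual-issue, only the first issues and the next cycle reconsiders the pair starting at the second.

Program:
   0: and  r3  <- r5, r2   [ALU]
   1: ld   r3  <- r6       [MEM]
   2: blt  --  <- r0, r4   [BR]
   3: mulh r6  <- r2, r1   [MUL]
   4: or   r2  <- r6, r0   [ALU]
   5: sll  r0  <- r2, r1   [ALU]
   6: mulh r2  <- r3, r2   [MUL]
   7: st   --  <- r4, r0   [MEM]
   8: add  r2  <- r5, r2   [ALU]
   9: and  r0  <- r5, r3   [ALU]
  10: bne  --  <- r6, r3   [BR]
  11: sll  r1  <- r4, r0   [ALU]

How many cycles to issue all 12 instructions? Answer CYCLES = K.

CYCLES = 8

  cy0 -> i0 (and.ALU) WAW r3
  cy1 -> i1 (ld.MEM) no-port MEM/BR
  cy2 -> i2+i3 (blt.BR+mulh.MUL) dual
  cy3 -> i4 (or.ALU) RAW r2
  cy4 -> i5+i6 (sll.ALU+mulh.MUL) dual
  cy5 -> i7+i8 (st.MEM+add.ALU) dual
  cy6 -> i9+i10 (and.ALU+bne.BR) dual
  cy7 -> i11 (sll.ALU) tail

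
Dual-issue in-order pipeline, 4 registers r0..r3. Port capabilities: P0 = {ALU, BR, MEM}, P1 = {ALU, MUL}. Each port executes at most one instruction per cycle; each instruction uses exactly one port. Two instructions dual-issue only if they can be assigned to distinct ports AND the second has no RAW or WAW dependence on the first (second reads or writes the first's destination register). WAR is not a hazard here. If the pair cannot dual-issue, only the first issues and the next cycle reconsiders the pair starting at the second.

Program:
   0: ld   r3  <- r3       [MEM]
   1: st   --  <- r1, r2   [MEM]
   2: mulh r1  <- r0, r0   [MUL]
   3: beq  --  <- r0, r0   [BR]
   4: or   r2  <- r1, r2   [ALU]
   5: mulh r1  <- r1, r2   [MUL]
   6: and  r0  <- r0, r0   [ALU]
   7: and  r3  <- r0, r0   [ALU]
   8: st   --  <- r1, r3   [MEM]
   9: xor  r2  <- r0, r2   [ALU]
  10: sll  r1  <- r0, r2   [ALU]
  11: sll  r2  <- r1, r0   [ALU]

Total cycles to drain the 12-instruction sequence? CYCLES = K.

c0: i0 ld.MEM  no-port MEM/MEM
c1: i1&i2 st.MEM mulh.MUL  2-wide
c2: i3&i4 beq.BR or.ALU  2-wide
c3: i5&i6 mulh.MUL and.ALU  2-wide
c4: i7 and.ALU  RAW r3
c5: i8&i9 st.MEM xor.ALU  2-wide
c6: i10 sll.ALU  RAW r1
c7: i11 sll.ALU  tail

CYCLES = 8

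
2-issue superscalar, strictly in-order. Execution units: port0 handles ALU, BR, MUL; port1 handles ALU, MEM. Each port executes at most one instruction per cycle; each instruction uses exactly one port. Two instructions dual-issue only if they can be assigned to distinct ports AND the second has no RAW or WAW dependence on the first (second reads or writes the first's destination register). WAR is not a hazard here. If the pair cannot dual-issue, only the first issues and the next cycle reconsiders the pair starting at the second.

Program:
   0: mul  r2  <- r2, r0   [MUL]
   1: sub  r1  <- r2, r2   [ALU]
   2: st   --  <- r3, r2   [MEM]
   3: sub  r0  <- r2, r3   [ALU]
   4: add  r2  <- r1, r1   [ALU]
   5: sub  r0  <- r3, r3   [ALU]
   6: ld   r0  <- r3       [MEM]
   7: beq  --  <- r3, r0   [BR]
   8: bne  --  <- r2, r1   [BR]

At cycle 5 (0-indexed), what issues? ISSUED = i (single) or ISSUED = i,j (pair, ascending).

ISSUED = 7

c0: i0 mul  RAW r2
c1: i1/i2 sub;st  dual
c2: i3/i4 sub;add  dual
c3: i5 sub  WAW r0
c4: i6 ld  RAW r0
c5: i7 beq  no-port BR/BR
c6: i8 bne  tail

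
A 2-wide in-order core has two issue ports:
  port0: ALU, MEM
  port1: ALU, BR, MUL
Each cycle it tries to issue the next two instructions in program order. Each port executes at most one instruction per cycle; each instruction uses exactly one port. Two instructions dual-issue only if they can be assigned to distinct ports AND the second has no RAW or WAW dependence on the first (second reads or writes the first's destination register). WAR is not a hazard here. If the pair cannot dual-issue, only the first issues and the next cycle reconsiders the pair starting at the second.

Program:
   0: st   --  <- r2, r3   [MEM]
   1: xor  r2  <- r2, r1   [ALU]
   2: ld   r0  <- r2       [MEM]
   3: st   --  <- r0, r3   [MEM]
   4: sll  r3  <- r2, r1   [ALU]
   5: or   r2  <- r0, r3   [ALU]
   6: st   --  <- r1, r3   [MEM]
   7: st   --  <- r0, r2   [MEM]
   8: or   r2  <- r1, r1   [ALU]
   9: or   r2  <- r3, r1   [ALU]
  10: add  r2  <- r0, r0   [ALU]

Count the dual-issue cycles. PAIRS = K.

0. st+xor @i0&i1  | dual
1. ld @i2  | no-port MEM/MEM
2. st+sll @i3&i4  | dual
3. or+st @i5&i6  | dual
4. st+or @i7&i8  | dual
5. or @i9  | WAW r2
6. add @i10  | tail

PAIRS = 4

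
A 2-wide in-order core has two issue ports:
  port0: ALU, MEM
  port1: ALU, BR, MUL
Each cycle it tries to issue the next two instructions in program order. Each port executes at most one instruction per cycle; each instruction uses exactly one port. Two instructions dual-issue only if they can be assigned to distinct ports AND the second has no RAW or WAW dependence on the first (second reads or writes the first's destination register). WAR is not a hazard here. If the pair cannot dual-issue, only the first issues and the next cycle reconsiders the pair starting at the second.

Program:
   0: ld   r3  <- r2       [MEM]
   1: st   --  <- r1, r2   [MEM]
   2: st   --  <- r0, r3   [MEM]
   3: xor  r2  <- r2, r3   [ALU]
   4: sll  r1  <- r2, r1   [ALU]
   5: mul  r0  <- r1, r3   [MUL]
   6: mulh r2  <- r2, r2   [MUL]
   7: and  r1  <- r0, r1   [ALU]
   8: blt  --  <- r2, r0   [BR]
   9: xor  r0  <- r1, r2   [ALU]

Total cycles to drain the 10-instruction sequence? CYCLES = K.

0. ld.MEM @i0  | no-port MEM/MEM
1. st.MEM @i1  | no-port MEM/MEM
2. st.MEM;xor.ALU @i2/i3  | 2-wide
3. sll.ALU @i4  | RAW r1
4. mul.MUL @i5  | no-port MUL/MUL
5. mulh.MUL;and.ALU @i6/i7  | 2-wide
6. blt.BR;xor.ALU @i8/i9  | 2-wide

CYCLES = 7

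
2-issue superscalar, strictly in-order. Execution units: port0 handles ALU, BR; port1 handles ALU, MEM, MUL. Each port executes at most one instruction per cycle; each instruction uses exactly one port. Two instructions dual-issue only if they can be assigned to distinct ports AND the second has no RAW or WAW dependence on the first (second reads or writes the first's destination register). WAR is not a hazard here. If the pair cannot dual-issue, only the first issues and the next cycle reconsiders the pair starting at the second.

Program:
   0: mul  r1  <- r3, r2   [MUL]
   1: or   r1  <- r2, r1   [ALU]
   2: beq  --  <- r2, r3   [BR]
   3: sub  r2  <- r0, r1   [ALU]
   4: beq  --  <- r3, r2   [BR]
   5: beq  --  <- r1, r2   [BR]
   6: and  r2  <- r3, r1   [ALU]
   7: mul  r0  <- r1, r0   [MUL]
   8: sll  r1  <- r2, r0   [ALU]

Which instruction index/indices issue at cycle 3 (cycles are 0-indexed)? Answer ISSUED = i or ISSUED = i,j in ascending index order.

ISSUED = 4

[0] i0  mul  -- RAW+WAW r1
[1] i1&i2  or;beq  -- 2-wide
[2] i3  sub  -- RAW r2
[3] i4  beq  -- no-port BR/BR
[4] i5&i6  beq;and  -- 2-wide
[5] i7  mul  -- RAW r0
[6] i8  sll  -- tail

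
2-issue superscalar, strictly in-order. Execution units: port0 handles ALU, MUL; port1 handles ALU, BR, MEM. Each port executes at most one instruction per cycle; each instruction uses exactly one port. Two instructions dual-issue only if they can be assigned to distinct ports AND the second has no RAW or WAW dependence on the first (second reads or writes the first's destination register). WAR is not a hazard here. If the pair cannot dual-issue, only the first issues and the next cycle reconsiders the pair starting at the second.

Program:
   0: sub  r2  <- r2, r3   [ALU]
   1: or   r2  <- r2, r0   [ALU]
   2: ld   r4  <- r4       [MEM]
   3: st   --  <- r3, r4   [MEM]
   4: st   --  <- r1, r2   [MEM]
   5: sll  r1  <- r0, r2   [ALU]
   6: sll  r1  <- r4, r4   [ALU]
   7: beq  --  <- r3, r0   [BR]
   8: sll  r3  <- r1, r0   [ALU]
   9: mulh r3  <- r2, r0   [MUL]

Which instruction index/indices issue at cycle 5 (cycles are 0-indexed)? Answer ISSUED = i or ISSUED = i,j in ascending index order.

0. sub @i0  | RAW+WAW r2
1. or+ld @i1/i2  | pair
2. st @i3  | no-port MEM/MEM
3. st+sll @i4/i5  | pair
4. sll+beq @i6/i7  | pair
5. sll @i8  | WAW r3
6. mulh @i9  | tail

ISSUED = 8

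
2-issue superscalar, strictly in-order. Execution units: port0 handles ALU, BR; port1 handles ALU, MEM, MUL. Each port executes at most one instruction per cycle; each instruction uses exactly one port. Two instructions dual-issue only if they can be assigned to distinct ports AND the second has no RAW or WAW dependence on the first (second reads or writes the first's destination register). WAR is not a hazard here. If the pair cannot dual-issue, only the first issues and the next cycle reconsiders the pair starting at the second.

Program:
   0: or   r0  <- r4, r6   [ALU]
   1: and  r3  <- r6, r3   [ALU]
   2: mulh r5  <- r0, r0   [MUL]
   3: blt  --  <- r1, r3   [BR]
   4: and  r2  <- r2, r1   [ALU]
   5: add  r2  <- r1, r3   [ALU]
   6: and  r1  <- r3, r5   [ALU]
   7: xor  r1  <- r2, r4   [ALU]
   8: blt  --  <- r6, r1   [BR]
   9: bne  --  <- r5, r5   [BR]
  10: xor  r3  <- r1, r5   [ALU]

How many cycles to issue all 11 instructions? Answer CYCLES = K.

t=0 i0+i1:or/and ; dual
t=1 i2+i3:mulh/blt ; dual
t=2 i4:and ; WAW r2
t=3 i5+i6:add/and ; dual
t=4 i7:xor ; RAW r1
t=5 i8:blt ; no-port BR/BR
t=6 i9+i10:bne/xor ; dual

CYCLES = 7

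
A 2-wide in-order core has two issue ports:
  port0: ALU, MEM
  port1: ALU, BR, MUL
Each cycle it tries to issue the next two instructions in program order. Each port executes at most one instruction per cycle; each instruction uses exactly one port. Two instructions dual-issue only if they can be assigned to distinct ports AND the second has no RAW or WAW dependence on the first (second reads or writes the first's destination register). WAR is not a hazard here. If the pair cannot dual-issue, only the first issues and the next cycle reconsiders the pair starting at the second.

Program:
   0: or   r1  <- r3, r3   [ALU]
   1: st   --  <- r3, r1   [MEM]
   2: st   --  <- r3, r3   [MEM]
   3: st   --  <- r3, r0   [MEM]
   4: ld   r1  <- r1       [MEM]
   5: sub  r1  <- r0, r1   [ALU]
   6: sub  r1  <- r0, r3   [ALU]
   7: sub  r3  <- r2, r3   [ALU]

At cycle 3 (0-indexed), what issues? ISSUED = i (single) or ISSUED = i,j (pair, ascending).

ISSUED = 3

t=0 i0:or.ALU ; RAW r1
t=1 i1:st.MEM ; no-port MEM/MEM
t=2 i2:st.MEM ; no-port MEM/MEM
t=3 i3:st.MEM ; no-port MEM/MEM
t=4 i4:ld.MEM ; RAW+WAW r1
t=5 i5:sub.ALU ; WAW r1
t=6 i6,i7:sub.ALU/sub.ALU ; 2-wide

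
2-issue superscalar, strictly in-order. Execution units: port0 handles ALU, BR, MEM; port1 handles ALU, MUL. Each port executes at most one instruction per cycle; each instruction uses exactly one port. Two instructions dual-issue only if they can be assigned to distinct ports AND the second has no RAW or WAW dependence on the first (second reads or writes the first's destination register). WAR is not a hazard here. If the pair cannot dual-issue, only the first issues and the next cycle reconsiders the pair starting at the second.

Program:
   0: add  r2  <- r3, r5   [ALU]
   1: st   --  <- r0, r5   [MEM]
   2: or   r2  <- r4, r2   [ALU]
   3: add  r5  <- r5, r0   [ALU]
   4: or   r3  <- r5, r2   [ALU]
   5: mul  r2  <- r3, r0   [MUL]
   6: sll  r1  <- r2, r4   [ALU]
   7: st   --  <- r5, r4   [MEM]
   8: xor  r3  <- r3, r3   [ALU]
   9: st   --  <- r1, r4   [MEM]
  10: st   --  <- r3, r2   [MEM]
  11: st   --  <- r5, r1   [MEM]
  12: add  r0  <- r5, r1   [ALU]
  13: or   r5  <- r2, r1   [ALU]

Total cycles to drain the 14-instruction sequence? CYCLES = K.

CYCLES = 9

#0 head=0: add.ALU st.MEM i0&i1 dual
#1 head=2: or.ALU add.ALU i2&i3 dual
#2 head=4: or.ALU i4 RAW r3
#3 head=5: mul.MUL i5 RAW r2
#4 head=6: sll.ALU st.MEM i6&i7 dual
#5 head=8: xor.ALU st.MEM i8&i9 dual
#6 head=10: st.MEM i10 no-port MEM/MEM
#7 head=11: st.MEM add.ALU i11&i12 dual
#8 head=13: or.ALU i13 tail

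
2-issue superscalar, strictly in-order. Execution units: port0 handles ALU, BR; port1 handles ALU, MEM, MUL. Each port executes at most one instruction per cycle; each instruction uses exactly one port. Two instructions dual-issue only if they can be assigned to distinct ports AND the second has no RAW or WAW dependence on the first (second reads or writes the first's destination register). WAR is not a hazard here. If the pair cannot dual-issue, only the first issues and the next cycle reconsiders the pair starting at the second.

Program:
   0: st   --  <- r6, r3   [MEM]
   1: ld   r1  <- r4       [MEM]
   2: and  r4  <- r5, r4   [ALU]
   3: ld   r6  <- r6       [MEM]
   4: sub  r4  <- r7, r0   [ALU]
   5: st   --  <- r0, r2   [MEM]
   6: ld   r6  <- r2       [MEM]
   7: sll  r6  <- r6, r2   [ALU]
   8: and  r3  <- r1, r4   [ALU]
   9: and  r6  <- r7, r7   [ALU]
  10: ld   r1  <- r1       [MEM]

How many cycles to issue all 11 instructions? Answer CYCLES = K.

t=0 i0:st.MEM ; no-port MEM/MEM
t=1 i1,i2:ld.MEM/and.ALU ; pair
t=2 i3,i4:ld.MEM/sub.ALU ; pair
t=3 i5:st.MEM ; no-port MEM/MEM
t=4 i6:ld.MEM ; RAW+WAW r6
t=5 i7,i8:sll.ALU/and.ALU ; pair
t=6 i9,i10:and.ALU/ld.MEM ; pair

CYCLES = 7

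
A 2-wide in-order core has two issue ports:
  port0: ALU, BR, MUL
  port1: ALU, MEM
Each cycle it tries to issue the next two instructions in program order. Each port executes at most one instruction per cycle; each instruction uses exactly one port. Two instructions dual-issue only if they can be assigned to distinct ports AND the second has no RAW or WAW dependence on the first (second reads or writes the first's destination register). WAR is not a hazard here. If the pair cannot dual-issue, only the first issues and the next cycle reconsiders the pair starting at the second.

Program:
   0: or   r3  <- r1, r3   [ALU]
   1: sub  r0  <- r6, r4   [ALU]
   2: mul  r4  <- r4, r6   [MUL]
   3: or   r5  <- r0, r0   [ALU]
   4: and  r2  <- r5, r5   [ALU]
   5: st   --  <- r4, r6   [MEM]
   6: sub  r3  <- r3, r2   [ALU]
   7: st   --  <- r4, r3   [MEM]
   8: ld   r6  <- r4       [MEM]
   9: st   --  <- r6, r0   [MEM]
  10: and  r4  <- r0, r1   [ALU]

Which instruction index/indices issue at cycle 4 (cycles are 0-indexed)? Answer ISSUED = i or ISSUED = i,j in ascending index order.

ISSUED = 7

[0] i0/i1  or+sub  -- 2-wide
[1] i2/i3  mul+or  -- 2-wide
[2] i4/i5  and+st  -- 2-wide
[3] i6  sub  -- RAW r3
[4] i7  st  -- no-port MEM/MEM
[5] i8  ld  -- no-port MEM/MEM
[6] i9/i10  st+and  -- 2-wide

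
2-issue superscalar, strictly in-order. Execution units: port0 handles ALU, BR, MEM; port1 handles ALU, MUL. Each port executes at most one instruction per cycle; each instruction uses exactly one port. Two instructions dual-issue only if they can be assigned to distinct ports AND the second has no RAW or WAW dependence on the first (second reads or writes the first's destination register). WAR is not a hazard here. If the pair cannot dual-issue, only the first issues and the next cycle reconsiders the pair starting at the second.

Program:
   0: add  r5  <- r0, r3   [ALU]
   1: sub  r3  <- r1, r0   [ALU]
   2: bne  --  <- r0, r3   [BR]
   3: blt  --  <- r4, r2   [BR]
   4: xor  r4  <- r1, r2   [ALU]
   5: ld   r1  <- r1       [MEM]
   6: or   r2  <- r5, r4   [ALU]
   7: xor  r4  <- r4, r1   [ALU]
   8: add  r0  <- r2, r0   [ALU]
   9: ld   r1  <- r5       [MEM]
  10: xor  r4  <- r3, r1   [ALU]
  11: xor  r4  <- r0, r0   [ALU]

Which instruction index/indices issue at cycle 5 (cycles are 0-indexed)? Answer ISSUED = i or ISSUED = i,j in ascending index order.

c0: i0,i1 add.ALU;sub.ALU  pair
c1: i2 bne.BR  no-port BR/BR
c2: i3,i4 blt.BR;xor.ALU  pair
c3: i5,i6 ld.MEM;or.ALU  pair
c4: i7,i8 xor.ALU;add.ALU  pair
c5: i9 ld.MEM  RAW r1
c6: i10 xor.ALU  WAW r4
c7: i11 xor.ALU  tail

ISSUED = 9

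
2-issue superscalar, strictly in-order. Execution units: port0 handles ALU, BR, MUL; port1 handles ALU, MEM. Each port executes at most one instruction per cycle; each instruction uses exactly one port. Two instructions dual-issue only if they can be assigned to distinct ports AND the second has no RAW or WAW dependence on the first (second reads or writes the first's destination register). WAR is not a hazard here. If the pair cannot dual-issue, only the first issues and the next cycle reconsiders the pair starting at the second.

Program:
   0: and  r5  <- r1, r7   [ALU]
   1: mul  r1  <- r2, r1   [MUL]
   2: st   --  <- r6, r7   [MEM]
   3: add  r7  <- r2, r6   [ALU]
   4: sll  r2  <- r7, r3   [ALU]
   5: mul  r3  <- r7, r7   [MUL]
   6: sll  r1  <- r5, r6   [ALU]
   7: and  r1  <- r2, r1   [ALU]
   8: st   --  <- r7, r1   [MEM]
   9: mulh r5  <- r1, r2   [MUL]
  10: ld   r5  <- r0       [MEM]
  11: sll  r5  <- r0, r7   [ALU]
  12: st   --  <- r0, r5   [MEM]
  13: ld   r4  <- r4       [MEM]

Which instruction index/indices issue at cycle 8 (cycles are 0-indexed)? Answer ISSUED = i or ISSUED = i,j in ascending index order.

ISSUED = 12

  cy0 -> i0/i1 (and.ALU+mul.MUL) pair
  cy1 -> i2/i3 (st.MEM+add.ALU) pair
  cy2 -> i4/i5 (sll.ALU+mul.MUL) pair
  cy3 -> i6 (sll.ALU) RAW+WAW r1
  cy4 -> i7 (and.ALU) RAW r1
  cy5 -> i8/i9 (st.MEM+mulh.MUL) pair
  cy6 -> i10 (ld.MEM) WAW r5
  cy7 -> i11 (sll.ALU) RAW r5
  cy8 -> i12 (st.MEM) no-port MEM/MEM
  cy9 -> i13 (ld.MEM) tail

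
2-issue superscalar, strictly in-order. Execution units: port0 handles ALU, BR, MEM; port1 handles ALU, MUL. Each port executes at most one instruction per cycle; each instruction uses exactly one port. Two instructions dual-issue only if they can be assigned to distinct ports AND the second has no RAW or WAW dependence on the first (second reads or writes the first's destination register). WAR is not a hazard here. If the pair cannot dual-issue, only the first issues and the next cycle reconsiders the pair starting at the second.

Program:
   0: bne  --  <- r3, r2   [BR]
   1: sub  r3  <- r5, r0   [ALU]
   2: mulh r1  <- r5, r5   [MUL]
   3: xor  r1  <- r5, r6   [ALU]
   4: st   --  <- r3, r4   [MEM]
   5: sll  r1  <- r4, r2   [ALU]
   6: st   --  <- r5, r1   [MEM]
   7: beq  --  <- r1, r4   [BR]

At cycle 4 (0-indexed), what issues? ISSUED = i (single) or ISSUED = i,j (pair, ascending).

  cy0 -> i0,i1 (bne+sub) pair
  cy1 -> i2 (mulh) WAW r1
  cy2 -> i3,i4 (xor+st) pair
  cy3 -> i5 (sll) RAW r1
  cy4 -> i6 (st) no-port MEM/BR
  cy5 -> i7 (beq) tail

ISSUED = 6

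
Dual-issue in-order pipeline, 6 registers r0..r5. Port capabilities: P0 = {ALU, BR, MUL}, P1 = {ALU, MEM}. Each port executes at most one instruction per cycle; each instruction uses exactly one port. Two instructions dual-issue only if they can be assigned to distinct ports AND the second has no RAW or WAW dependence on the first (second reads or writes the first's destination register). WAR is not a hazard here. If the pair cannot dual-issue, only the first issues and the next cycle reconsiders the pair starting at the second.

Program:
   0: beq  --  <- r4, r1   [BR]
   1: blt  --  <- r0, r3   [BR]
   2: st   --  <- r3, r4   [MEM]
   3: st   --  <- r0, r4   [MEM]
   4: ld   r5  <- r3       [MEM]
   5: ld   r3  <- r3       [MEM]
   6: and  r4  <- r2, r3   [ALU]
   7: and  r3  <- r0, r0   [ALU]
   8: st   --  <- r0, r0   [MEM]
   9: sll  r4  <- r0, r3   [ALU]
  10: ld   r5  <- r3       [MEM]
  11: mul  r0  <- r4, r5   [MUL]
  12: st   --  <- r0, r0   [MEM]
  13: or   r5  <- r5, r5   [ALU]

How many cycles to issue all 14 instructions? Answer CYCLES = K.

0. beq.BR @i0  | no-port BR/BR
1. blt.BR;st.MEM @i1/i2  | pair
2. st.MEM @i3  | no-port MEM/MEM
3. ld.MEM @i4  | no-port MEM/MEM
4. ld.MEM @i5  | RAW r3
5. and.ALU;and.ALU @i6/i7  | pair
6. st.MEM;sll.ALU @i8/i9  | pair
7. ld.MEM @i10  | RAW r5
8. mul.MUL @i11  | RAW r0
9. st.MEM;or.ALU @i12/i13  | pair

CYCLES = 10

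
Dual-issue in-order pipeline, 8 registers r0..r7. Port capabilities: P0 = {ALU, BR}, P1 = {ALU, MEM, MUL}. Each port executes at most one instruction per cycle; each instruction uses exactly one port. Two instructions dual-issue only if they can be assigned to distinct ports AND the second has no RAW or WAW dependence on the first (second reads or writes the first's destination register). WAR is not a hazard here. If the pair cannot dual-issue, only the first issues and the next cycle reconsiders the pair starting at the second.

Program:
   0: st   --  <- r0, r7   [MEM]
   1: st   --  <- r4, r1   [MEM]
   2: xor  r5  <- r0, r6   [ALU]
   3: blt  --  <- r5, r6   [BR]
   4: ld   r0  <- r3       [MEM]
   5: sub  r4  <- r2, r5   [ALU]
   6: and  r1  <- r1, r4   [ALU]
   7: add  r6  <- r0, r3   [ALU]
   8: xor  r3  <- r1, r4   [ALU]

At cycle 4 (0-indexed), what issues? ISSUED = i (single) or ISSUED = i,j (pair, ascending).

0. st @i0  | no-port MEM/MEM
1. st;xor @i1,i2  | 2-wide
2. blt;ld @i3,i4  | 2-wide
3. sub @i5  | RAW r4
4. and;add @i6,i7  | 2-wide
5. xor @i8  | tail

ISSUED = 6,7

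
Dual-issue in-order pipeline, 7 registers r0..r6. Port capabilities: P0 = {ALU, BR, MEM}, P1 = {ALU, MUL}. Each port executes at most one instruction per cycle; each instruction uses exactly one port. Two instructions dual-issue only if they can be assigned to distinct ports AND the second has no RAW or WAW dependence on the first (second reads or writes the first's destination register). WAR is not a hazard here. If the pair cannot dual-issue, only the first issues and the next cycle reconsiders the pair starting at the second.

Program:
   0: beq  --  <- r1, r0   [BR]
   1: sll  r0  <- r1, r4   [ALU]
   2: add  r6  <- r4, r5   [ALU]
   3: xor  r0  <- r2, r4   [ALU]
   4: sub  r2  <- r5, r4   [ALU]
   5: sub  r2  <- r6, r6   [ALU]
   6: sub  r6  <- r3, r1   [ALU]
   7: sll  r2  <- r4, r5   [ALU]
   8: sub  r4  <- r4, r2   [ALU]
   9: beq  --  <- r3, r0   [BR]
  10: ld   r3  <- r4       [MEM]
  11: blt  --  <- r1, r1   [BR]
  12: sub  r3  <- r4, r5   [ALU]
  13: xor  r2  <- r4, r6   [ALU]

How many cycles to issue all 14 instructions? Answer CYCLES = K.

CYCLES = 9

[0] i0,i1  beq.BR;sll.ALU  -- pair
[1] i2,i3  add.ALU;xor.ALU  -- pair
[2] i4  sub.ALU  -- WAW r2
[3] i5,i6  sub.ALU;sub.ALU  -- pair
[4] i7  sll.ALU  -- RAW r2
[5] i8,i9  sub.ALU;beq.BR  -- pair
[6] i10  ld.MEM  -- no-port MEM/BR
[7] i11,i12  blt.BR;sub.ALU  -- pair
[8] i13  xor.ALU  -- tail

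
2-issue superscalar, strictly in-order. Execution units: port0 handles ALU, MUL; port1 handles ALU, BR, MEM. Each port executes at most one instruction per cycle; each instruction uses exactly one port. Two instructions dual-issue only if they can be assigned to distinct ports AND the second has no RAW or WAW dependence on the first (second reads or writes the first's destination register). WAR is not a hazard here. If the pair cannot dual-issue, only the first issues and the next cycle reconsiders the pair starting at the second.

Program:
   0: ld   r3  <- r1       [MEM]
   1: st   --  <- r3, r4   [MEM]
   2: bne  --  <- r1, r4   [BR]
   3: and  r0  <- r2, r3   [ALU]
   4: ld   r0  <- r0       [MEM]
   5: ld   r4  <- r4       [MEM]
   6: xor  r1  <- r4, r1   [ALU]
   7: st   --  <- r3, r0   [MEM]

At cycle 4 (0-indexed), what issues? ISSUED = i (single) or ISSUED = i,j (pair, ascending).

[0] i0  ld.MEM  -- no-port MEM/MEM
[1] i1  st.MEM  -- no-port MEM/BR
[2] i2&i3  bne.BR/and.ALU  -- dual
[3] i4  ld.MEM  -- no-port MEM/MEM
[4] i5  ld.MEM  -- RAW r4
[5] i6&i7  xor.ALU/st.MEM  -- dual

ISSUED = 5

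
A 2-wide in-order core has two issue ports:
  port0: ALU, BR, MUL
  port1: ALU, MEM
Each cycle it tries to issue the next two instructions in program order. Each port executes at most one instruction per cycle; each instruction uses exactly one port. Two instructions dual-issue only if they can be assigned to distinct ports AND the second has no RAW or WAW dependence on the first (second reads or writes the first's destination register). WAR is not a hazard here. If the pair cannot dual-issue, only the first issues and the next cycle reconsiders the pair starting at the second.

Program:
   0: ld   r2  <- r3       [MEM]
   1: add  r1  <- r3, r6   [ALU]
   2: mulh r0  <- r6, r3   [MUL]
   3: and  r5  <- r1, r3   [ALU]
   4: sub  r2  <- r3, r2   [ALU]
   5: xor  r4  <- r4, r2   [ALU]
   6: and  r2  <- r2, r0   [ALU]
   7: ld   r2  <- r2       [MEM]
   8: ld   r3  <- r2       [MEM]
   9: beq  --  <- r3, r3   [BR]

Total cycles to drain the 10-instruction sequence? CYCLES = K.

t=0 i0,i1:ld/add ; dual
t=1 i2,i3:mulh/and ; dual
t=2 i4:sub ; RAW r2
t=3 i5,i6:xor/and ; dual
t=4 i7:ld ; no-port MEM/MEM
t=5 i8:ld ; RAW r3
t=6 i9:beq ; tail

CYCLES = 7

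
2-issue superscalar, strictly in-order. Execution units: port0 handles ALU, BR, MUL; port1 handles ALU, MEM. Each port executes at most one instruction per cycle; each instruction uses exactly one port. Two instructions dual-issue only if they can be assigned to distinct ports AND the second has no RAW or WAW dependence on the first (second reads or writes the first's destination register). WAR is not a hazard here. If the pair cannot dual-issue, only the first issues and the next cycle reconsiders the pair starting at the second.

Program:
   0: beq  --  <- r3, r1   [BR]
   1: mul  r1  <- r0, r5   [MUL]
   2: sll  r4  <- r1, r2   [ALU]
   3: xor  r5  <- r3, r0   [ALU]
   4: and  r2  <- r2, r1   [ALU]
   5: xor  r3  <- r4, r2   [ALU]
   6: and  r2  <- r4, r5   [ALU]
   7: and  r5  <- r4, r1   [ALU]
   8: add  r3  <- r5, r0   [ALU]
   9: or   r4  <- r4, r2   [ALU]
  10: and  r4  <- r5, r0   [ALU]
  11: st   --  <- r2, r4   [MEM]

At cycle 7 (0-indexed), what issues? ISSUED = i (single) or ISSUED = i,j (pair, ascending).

c0: i0 beq.BR  no-port BR/MUL
c1: i1 mul.MUL  RAW r1
c2: i2,i3 sll.ALU+xor.ALU  2-wide
c3: i4 and.ALU  RAW r2
c4: i5,i6 xor.ALU+and.ALU  2-wide
c5: i7 and.ALU  RAW r5
c6: i8,i9 add.ALU+or.ALU  2-wide
c7: i10 and.ALU  RAW r4
c8: i11 st.MEM  tail

ISSUED = 10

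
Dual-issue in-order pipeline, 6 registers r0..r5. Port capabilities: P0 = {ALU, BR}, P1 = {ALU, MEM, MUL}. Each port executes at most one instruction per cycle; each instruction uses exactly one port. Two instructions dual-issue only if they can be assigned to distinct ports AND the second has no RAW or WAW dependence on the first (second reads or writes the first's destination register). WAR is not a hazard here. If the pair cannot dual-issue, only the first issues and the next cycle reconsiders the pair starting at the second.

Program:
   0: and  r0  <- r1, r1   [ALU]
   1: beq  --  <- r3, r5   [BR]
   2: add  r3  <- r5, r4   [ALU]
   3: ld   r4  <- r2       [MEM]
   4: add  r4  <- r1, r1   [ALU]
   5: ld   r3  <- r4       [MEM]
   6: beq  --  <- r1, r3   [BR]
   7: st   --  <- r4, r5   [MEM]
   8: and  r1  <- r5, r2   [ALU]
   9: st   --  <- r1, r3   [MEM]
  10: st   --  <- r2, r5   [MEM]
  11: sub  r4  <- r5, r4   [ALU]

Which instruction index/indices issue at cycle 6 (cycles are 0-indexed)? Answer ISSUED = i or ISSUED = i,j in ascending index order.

ISSUED = 9

#0 head=0: and.ALU beq.BR i0+i1 dual
#1 head=2: add.ALU ld.MEM i2+i3 dual
#2 head=4: add.ALU i4 RAW r4
#3 head=5: ld.MEM i5 RAW r3
#4 head=6: beq.BR st.MEM i6+i7 dual
#5 head=8: and.ALU i8 RAW r1
#6 head=9: st.MEM i9 no-port MEM/MEM
#7 head=10: st.MEM sub.ALU i10+i11 dual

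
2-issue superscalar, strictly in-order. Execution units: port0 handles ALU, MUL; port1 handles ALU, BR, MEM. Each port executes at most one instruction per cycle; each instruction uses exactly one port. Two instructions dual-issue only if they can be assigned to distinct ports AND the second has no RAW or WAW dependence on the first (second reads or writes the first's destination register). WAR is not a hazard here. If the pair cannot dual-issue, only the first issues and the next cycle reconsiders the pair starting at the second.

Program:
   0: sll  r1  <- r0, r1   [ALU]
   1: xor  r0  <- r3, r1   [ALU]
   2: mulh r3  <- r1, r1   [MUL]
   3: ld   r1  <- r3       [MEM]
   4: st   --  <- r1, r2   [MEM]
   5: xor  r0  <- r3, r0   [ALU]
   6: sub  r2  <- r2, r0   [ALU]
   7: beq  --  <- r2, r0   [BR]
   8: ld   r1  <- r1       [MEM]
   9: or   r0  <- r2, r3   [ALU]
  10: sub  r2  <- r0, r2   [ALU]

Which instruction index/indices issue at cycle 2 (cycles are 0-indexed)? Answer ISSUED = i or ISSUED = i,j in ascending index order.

[0] i0  sll.ALU  -- RAW r1
[1] i1/i2  xor.ALU+mulh.MUL  -- 2-wide
[2] i3  ld.MEM  -- no-port MEM/MEM
[3] i4/i5  st.MEM+xor.ALU  -- 2-wide
[4] i6  sub.ALU  -- RAW r2
[5] i7  beq.BR  -- no-port BR/MEM
[6] i8/i9  ld.MEM+or.ALU  -- 2-wide
[7] i10  sub.ALU  -- tail

ISSUED = 3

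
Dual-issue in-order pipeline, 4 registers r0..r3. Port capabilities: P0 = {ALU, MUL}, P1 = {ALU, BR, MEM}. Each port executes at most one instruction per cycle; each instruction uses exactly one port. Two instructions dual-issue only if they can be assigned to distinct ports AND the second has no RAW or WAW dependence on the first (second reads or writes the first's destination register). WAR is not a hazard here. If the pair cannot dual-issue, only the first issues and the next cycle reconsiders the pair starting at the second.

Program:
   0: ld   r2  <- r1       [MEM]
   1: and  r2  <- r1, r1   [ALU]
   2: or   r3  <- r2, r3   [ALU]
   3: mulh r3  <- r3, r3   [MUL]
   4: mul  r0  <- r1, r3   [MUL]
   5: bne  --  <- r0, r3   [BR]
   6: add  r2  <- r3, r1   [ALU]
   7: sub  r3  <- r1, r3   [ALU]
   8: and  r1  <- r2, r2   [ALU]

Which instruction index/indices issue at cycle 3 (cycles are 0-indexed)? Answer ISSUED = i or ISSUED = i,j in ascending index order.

ISSUED = 3

[0] i0  ld  -- WAW r2
[1] i1  and  -- RAW r2
[2] i2  or  -- RAW+WAW r3
[3] i3  mulh  -- no-port MUL/MUL
[4] i4  mul  -- RAW r0
[5] i5+i6  bne/add  -- 2-wide
[6] i7+i8  sub/and  -- 2-wide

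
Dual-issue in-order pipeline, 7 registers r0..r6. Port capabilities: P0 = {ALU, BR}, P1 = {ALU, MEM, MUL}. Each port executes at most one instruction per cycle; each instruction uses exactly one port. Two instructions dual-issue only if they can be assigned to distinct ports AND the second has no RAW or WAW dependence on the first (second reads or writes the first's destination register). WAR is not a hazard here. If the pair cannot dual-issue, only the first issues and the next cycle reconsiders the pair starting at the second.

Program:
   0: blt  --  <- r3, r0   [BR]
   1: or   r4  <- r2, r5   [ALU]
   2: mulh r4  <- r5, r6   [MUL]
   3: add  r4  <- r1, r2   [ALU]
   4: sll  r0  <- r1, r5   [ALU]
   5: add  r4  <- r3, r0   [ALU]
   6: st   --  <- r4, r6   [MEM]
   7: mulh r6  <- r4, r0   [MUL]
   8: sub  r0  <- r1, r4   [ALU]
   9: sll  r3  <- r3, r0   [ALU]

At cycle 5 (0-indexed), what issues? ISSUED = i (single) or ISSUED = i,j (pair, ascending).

#0 head=0: blt.BR;or.ALU i0+i1 pair
#1 head=2: mulh.MUL i2 WAW r4
#2 head=3: add.ALU;sll.ALU i3+i4 pair
#3 head=5: add.ALU i5 RAW r4
#4 head=6: st.MEM i6 no-port MEM/MUL
#5 head=7: mulh.MUL;sub.ALU i7+i8 pair
#6 head=9: sll.ALU i9 tail

ISSUED = 7,8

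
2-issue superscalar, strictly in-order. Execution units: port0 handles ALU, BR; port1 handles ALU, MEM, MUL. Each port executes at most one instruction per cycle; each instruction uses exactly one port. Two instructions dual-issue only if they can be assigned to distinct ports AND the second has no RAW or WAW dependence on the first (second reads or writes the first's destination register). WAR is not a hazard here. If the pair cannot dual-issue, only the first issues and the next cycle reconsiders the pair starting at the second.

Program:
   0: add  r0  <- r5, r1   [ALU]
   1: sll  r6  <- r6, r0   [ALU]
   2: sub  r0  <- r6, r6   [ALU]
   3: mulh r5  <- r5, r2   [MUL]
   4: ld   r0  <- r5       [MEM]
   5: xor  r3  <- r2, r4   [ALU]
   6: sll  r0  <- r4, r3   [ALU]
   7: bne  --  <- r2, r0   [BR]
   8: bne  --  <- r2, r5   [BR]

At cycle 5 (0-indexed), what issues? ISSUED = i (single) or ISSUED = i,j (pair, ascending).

#0 head=0: add.ALU i0 RAW r0
#1 head=1: sll.ALU i1 RAW r6
#2 head=2: sub.ALU mulh.MUL i2&i3 2-wide
#3 head=4: ld.MEM xor.ALU i4&i5 2-wide
#4 head=6: sll.ALU i6 RAW r0
#5 head=7: bne.BR i7 no-port BR/BR
#6 head=8: bne.BR i8 tail

ISSUED = 7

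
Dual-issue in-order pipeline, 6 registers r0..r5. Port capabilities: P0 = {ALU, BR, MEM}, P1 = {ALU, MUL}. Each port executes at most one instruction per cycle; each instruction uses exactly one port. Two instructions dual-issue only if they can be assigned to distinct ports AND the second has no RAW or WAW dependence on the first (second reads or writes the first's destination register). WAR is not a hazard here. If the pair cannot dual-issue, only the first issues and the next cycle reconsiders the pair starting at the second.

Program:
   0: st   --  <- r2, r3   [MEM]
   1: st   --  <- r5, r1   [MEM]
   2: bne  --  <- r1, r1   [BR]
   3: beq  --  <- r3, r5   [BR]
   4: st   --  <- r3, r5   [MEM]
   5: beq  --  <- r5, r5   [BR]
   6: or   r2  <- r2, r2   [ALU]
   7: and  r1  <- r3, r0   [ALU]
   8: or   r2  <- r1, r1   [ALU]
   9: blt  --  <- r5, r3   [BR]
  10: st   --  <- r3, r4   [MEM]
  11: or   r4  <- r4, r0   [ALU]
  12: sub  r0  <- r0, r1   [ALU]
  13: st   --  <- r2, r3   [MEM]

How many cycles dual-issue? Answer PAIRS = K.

PAIRS = 4

  cy0 -> i0 (st) no-port MEM/MEM
  cy1 -> i1 (st) no-port MEM/BR
  cy2 -> i2 (bne) no-port BR/BR
  cy3 -> i3 (beq) no-port BR/MEM
  cy4 -> i4 (st) no-port MEM/BR
  cy5 -> i5,i6 (beq;or) dual
  cy6 -> i7 (and) RAW r1
  cy7 -> i8,i9 (or;blt) dual
  cy8 -> i10,i11 (st;or) dual
  cy9 -> i12,i13 (sub;st) dual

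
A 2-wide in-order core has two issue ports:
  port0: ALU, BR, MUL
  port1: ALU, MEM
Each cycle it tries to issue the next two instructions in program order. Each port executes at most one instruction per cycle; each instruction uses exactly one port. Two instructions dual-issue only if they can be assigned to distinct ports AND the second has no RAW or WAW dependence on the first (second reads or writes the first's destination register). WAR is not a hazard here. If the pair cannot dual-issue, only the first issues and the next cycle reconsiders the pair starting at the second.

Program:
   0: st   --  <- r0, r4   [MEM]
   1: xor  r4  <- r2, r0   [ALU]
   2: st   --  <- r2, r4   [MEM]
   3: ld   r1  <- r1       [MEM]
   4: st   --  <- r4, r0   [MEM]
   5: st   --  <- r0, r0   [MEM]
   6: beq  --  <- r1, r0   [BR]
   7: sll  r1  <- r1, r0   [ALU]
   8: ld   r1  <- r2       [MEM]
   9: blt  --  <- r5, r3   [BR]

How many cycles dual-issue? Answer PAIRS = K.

0. st/xor @i0,i1  | 2-wide
1. st @i2  | no-port MEM/MEM
2. ld @i3  | no-port MEM/MEM
3. st @i4  | no-port MEM/MEM
4. st/beq @i5,i6  | 2-wide
5. sll @i7  | WAW r1
6. ld/blt @i8,i9  | 2-wide

PAIRS = 3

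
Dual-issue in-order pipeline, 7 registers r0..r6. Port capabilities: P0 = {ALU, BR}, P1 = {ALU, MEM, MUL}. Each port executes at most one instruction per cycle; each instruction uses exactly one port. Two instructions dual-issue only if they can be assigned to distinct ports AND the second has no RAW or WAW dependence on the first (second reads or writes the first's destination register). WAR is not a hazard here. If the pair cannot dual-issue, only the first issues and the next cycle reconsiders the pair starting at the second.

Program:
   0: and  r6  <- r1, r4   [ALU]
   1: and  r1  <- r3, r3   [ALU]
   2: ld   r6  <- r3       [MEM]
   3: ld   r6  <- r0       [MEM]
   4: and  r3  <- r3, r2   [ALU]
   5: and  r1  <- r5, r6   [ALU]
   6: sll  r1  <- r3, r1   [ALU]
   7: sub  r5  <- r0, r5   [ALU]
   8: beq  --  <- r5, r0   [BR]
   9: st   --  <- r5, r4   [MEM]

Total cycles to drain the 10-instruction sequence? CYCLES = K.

CYCLES = 6

  cy0 -> i0,i1 (and.ALU;and.ALU) pair
  cy1 -> i2 (ld.MEM) no-port MEM/MEM
  cy2 -> i3,i4 (ld.MEM;and.ALU) pair
  cy3 -> i5 (and.ALU) RAW+WAW r1
  cy4 -> i6,i7 (sll.ALU;sub.ALU) pair
  cy5 -> i8,i9 (beq.BR;st.MEM) pair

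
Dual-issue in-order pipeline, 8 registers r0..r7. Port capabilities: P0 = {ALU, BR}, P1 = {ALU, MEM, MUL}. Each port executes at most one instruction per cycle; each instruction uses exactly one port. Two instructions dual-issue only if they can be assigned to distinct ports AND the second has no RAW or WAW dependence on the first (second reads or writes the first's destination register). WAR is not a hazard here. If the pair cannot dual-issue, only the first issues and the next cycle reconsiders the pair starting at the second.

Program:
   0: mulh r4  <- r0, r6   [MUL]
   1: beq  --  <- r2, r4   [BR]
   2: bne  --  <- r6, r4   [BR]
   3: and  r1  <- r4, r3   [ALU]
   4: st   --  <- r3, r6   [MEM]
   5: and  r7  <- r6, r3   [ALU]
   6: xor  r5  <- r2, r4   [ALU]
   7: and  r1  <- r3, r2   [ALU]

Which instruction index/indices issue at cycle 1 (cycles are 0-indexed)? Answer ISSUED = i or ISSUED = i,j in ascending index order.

ISSUED = 1

#0 head=0: mulh i0 RAW r4
#1 head=1: beq i1 no-port BR/BR
#2 head=2: bne;and i2+i3 dual
#3 head=4: st;and i4+i5 dual
#4 head=6: xor;and i6+i7 dual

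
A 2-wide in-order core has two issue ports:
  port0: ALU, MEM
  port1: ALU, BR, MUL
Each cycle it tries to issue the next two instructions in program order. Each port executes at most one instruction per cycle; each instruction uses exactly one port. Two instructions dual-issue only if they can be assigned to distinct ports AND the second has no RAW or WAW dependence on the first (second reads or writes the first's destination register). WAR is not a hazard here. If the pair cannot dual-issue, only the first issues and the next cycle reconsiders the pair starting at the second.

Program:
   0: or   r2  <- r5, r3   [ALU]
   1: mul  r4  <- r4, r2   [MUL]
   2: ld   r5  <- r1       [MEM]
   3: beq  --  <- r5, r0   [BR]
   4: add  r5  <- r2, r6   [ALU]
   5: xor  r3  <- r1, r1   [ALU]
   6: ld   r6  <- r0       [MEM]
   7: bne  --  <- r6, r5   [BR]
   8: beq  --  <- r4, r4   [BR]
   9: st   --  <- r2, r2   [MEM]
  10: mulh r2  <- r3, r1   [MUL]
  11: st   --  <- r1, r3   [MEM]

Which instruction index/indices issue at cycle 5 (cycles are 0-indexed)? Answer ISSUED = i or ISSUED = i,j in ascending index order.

  cy0 -> i0 (or) RAW r2
  cy1 -> i1,i2 (mul;ld) dual
  cy2 -> i3,i4 (beq;add) dual
  cy3 -> i5,i6 (xor;ld) dual
  cy4 -> i7 (bne) no-port BR/BR
  cy5 -> i8,i9 (beq;st) dual
  cy6 -> i10,i11 (mulh;st) dual

ISSUED = 8,9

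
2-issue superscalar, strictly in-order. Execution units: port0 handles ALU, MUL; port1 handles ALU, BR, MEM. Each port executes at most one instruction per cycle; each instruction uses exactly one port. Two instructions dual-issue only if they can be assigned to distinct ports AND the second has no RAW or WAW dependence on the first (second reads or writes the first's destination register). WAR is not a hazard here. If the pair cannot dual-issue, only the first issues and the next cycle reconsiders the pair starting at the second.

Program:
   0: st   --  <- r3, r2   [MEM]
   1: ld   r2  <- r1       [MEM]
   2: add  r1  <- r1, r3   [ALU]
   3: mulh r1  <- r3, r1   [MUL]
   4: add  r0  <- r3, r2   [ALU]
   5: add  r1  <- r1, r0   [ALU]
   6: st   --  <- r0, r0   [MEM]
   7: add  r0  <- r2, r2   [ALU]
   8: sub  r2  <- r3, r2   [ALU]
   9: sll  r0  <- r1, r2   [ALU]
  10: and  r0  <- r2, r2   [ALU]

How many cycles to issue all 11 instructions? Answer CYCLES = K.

[0] i0  st  -- no-port MEM/MEM
[1] i1&i2  ld/add  -- dual
[2] i3&i4  mulh/add  -- dual
[3] i5&i6  add/st  -- dual
[4] i7&i8  add/sub  -- dual
[5] i9  sll  -- WAW r0
[6] i10  and  -- tail

CYCLES = 7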